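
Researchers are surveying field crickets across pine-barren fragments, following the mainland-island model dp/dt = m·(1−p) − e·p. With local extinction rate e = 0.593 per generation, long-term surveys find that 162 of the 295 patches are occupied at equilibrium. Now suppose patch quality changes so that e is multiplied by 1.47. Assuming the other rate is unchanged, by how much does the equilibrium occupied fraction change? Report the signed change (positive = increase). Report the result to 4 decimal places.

Observed p* = 162/295 = 0.54915.
Balance m(1−p*) = e·p* gives m = e·p*/(1−p*) = 0.593×0.54915/0.45085 = 0.72229.
New p* = m/(m+e) = 0.72229/(0.72229+0.87171) = 0.45313.
Δp* = 0.45313 − 0.54915 = -0.09602.

-0.0960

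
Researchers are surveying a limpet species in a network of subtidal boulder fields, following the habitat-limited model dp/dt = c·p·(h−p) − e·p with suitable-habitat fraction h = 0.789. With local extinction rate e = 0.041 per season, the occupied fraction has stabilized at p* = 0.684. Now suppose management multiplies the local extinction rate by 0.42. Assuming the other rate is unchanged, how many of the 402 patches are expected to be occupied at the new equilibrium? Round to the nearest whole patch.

Balance c(h−p*) = e gives c = e/(0.789 − 0.68400) = 0.041/0.10500 = 0.39048.
New p* = 0.789 − e/c = 0.789 − 0.01722/0.39048 = 0.74490.
Expected occupied = 402 × 0.74490 = 299.45 ≈ 299.

299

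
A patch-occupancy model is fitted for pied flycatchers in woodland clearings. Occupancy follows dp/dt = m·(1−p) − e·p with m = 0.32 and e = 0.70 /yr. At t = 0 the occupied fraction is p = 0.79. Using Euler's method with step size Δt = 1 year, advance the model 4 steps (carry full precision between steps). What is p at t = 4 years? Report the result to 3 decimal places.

0.314

Update rule: p ← p + [m·(1−p) − e·p]·Δt with Δt = 1.
step 1: Δp = -0.48580, p = 0.30420
step 2: Δp = +0.00972, p = 0.31392
step 3: Δp = -0.00019, p = 0.31372
step 4: Δp = +0.00000, p = 0.31373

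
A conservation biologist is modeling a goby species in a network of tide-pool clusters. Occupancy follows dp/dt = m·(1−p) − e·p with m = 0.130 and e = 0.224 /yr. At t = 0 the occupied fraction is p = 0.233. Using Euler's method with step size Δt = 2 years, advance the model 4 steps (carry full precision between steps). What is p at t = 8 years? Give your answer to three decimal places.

0.366

Update rule: p ← p + [m·(1−p) − e·p]·Δt with Δt = 2.
t = 2: p = 0.23300 + (+0.09504) = 0.32804
t = 4: p = 0.32804 + (+0.02775) = 0.35579
t = 6: p = 0.35579 + (+0.00810) = 0.36389
t = 8: p = 0.36389 + (+0.00237) = 0.36626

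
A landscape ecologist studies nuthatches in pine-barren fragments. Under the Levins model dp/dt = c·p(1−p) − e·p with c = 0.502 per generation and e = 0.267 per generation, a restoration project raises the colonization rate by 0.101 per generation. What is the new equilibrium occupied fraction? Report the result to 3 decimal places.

0.557

Before: p* = 1 − 0.267/0.502 = 0.4681.
After the change, c = 0.603, e = 0.267, so p* = 1 − 0.267/0.603 = 0.5572.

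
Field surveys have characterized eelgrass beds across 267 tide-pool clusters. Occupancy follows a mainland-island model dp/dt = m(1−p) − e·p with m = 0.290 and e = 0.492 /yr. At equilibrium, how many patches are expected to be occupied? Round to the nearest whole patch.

99

p* = m/(m+e) = 0.290/0.7820 = 0.3708.
Expected occupied patches = N × p* = 267 × 0.3708 = 99.02 ≈ 99.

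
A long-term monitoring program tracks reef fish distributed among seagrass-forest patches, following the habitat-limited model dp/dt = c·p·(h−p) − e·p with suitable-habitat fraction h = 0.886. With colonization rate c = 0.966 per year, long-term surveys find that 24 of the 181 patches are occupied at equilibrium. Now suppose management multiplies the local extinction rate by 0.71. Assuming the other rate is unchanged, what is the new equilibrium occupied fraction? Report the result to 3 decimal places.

Observed p* = 24/181 = 0.13260.
Balance c(h−p*) = e gives e = 0.966×(0.886 − 0.13260) = 0.72778.
New p* = 0.886 − e/c = 0.886 − 0.51672/0.96600 = 0.35109.

0.351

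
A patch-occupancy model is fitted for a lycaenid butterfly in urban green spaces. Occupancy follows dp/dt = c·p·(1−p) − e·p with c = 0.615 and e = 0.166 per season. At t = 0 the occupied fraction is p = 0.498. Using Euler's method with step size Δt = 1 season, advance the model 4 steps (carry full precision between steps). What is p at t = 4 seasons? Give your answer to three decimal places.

Update rule: p ← p + [c·p·(1−p) − e·p]·Δt with Δt = 1.
p: 0.49800 → 0.56908  (Δp = +0.07108)
p: 0.56908 → 0.62543  (Δp = +0.05635)
p: 0.62543 → 0.66568  (Δp = +0.04025)
p: 0.66568 → 0.69205  (Δp = +0.02636)

0.692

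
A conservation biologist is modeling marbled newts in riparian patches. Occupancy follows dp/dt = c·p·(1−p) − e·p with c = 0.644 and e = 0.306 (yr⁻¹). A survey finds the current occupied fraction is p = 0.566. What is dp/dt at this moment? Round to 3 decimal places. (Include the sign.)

Colonization term: c·p·(1−p) = 0.644×0.566×0.4340 = 0.15819.
Extinction term: e·p = 0.17320.
dp/dt = 0.15819 − 0.17320 = -0.01500.

-0.015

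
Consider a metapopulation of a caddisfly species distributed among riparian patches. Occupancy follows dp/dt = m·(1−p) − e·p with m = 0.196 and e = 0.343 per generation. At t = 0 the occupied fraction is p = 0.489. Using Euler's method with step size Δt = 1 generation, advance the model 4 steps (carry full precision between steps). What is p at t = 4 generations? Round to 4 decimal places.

0.3693

Update rule: p ← p + [m·(1−p) − e·p]·Δt with Δt = 1.
p: 0.48900 → 0.42143  (Δp = -0.06757)
p: 0.42143 → 0.39028  (Δp = -0.03115)
p: 0.39028 → 0.37592  (Δp = -0.01436)
p: 0.37592 → 0.36930  (Δp = -0.00662)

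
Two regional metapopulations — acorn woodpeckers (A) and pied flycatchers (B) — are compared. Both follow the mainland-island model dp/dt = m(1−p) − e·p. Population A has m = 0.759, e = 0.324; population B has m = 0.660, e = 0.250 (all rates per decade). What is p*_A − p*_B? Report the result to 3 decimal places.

-0.024

A: p*_A = m/(m+e) = 0.759/1.0830 = 0.7008.
B: p*_B = 0.660/0.9100 = 0.7253.
p*_A − p*_B = 0.7008 − 0.7253 = -0.0244.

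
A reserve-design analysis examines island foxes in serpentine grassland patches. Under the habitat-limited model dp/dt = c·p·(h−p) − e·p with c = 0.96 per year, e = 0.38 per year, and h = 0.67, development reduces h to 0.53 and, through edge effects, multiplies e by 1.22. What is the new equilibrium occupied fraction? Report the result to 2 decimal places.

0.05

Before: p* = h − e/c = 0.67 − 0.38/0.96 = 0.67 − 0.3958 = 0.2742.
After: c = 0.96, e = 0.4636, h = 0.53; p* = 0.53 − 0.4636/0.96 = 0.0471.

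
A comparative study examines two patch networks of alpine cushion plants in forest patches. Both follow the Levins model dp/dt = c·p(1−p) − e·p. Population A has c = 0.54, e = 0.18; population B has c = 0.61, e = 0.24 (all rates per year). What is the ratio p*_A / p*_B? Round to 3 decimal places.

1.099

A: p*_A = 1 − 0.18/0.54 = 0.6667.
B: p*_B = 1 − 0.24/0.61 = 0.6066.
p*_A / p*_B = 0.6667/0.6066 = 1.0991.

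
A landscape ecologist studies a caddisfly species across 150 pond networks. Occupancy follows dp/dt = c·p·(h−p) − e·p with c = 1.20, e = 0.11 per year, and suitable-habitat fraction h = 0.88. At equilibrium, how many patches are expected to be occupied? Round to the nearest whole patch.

p* = h − e/c = 0.88 − 0.0917 = 0.7883.
Expected occupied patches = N × p* = 150 × 0.7883 = 118.25 ≈ 118.

118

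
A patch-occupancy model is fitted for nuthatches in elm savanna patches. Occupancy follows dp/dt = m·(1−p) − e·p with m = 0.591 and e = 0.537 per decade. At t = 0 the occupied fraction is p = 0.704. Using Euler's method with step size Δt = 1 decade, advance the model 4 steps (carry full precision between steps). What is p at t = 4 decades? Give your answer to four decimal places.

0.5240

Update rule: p ← p + [m·(1−p) − e·p]·Δt with Δt = 1.
t = 1: p = 0.70400 + (-0.20311) = 0.50089
t = 2: p = 0.50089 + (+0.02600) = 0.52689
t = 3: p = 0.52689 + (-0.00333) = 0.52356
t = 4: p = 0.52356 + (+0.00043) = 0.52398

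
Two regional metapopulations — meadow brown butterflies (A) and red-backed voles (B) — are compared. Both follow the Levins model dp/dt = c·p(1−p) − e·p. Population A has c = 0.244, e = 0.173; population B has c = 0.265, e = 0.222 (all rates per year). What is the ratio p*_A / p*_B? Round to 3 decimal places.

1.793

A: p*_A = 1 − 0.173/0.244 = 0.2910.
B: p*_B = 1 − 0.222/0.265 = 0.1623.
p*_A / p*_B = 0.2910/0.1623 = 1.7933.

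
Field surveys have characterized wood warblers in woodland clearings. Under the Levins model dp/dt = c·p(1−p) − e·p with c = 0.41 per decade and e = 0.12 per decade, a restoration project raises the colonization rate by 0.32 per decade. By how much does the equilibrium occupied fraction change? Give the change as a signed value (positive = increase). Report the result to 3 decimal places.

0.128

Before: p* = 1 − 0.12/0.41 = 0.7073.
After the change, c = 0.73, e = 0.12, so p* = 1 − 0.12/0.73 = 0.8356.
Δp* = 0.8356 − 0.7073 = +0.1283.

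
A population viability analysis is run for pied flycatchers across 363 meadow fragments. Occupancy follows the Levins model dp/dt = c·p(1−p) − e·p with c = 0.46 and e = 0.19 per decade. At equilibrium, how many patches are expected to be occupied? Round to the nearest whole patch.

p* = 1 − e/c = 1 − 0.19/0.46 = 0.5870.
Expected occupied patches = N × p* = 363 × 0.5870 = 213.07 ≈ 213.

213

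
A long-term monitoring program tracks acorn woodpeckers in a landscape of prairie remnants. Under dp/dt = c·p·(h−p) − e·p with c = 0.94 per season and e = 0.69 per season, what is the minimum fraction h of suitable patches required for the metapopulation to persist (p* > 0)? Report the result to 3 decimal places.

0.734

p* = h − e/c is positive only when h > e/c.
h_min = e/c = 0.69/0.94 = 0.7340.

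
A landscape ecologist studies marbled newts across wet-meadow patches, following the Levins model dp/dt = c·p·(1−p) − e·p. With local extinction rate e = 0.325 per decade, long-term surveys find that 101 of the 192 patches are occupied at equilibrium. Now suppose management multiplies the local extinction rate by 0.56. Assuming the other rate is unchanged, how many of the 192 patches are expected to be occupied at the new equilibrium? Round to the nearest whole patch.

Observed p* = 101/192 = 0.52604.
Balance c(1−p*) = e gives c = e/(1 − 0.52604) = 0.325/0.47396 = 0.68571.
New p* = 1 − e/c = 1 − 0.18200/0.68571 = 0.73458.
Expected occupied = 192 × 0.73458 = 141.04 ≈ 141.

141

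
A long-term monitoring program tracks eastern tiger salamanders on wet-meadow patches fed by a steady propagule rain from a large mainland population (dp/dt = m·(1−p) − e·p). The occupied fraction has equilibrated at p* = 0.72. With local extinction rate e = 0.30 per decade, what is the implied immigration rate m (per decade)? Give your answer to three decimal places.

At equilibrium m(1−p*) = e·p*, so m = e·p*/(1−p*).
m = 0.30 × 0.72 / 0.2800 = 0.2160/0.2800 = 0.7714.

0.771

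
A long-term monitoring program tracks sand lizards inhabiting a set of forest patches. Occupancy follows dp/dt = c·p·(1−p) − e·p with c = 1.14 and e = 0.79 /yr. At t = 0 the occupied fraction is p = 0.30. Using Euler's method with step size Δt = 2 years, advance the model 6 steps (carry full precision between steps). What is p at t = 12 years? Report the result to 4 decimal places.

0.3070

Update rule: p ← p + [c·p·(1−p) − e·p]·Δt with Δt = 2.
p: 0.30000 → 0.30480  (Δp = +0.00480)
p: 0.30480 → 0.30634  (Δp = +0.00154)
p: 0.30634 → 0.30681  (Δp = +0.00047)
p: 0.30681 → 0.30696  (Δp = +0.00014)
p: 0.30696 → 0.30700  (Δp = +0.00004)
p: 0.30700 → 0.30701  (Δp = +0.00001)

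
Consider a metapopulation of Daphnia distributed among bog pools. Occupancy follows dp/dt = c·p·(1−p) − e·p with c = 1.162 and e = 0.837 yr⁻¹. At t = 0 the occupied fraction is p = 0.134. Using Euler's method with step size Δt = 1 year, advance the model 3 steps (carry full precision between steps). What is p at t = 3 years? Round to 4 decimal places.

0.2000

Update rule: p ← p + [c·p·(1−p) − e·p]·Δt with Δt = 1.
step 1: Δp = +0.02269, p = 0.15669
step 2: Δp = +0.02240, p = 0.17908
step 3: Δp = +0.02094, p = 0.20002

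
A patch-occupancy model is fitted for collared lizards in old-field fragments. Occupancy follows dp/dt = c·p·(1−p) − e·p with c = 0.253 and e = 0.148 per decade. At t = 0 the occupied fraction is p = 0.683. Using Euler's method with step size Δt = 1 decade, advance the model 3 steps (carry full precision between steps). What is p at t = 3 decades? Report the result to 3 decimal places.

0.573

Update rule: p ← p + [c·p·(1−p) − e·p]·Δt with Δt = 1.
t = 1: p = 0.68300 + (-0.04631) = 0.63669
t = 2: p = 0.63669 + (-0.03571) = 0.60099
t = 3: p = 0.60099 + (-0.02828) = 0.57271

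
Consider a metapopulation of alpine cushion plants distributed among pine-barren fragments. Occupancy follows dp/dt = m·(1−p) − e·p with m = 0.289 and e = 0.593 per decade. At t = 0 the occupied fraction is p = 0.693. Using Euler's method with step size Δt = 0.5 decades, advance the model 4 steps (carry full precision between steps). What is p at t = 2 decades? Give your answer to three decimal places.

0.363

Update rule: p ← p + [m·(1−p) − e·p]·Δt with Δt = 0.5.
step 1: Δp = -0.16111, p = 0.53189
step 2: Δp = -0.09006, p = 0.44182
step 3: Δp = -0.05034, p = 0.39148
step 4: Δp = -0.02814, p = 0.36334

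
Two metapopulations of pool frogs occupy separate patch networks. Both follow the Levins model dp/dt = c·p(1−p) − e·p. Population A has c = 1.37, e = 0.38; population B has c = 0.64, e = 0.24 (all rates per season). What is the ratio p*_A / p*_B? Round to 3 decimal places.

1.156

A: p*_A = 1 − 0.38/1.37 = 0.7226.
B: p*_B = 1 − 0.24/0.64 = 0.6250.
p*_A / p*_B = 0.7226/0.6250 = 1.1562.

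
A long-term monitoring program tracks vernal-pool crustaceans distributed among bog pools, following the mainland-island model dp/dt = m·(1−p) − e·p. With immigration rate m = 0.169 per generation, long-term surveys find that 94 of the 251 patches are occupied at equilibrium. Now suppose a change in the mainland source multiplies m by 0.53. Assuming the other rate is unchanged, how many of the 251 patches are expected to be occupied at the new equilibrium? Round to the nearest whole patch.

Observed p* = 94/251 = 0.37450.
Balance m(1−p*) = e·p* gives e = m(1−p*)/p* = 0.169×0.62550/0.37450 = 0.28227.
New p* = m/(m+e) = 0.08957/(0.08957+0.28227) = 0.24088.
Expected occupied = 251 × 0.24088 = 60.46 ≈ 60.

60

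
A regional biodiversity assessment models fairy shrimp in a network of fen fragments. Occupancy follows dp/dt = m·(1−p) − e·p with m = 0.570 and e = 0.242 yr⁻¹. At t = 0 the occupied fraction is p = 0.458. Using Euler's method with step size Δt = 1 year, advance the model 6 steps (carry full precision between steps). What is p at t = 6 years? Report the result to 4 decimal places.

Update rule: p ← p + [m·(1−p) − e·p]·Δt with Δt = 1.
step 1: Δp = +0.19810, p = 0.65610
step 2: Δp = +0.03724, p = 0.69335
step 3: Δp = +0.00700, p = 0.70035
step 4: Δp = +0.00132, p = 0.70167
step 5: Δp = +0.00025, p = 0.70191
step 6: Δp = +0.00005, p = 0.70196

0.7020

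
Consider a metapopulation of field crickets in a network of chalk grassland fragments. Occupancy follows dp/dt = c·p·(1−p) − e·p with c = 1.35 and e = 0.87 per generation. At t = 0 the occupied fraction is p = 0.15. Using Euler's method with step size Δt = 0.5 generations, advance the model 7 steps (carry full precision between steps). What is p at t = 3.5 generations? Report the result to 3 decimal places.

Update rule: p ← p + [c·p·(1−p) − e·p]·Δt with Δt = 0.5.
step 1: Δp = +0.02081, p = 0.17081
step 2: Δp = +0.02130, p = 0.19211
step 3: Δp = +0.02119, p = 0.21331
step 4: Δp = +0.02048, p = 0.23379
step 5: Δp = +0.01922, p = 0.25300
step 6: Δp = +0.01751, p = 0.27052
step 7: Δp = +0.01553, p = 0.28605

0.286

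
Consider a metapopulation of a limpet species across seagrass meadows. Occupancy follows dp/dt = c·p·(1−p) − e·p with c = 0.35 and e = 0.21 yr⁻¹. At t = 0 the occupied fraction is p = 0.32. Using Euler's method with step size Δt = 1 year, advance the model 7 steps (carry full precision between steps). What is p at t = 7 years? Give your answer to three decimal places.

Update rule: p ← p + [c·p·(1−p) − e·p]·Δt with Δt = 1.
  1  |  dp/dt·Δt = +0.008960  |  p_1 = 0.328960
  2  |  dp/dt·Δt = +0.008179  |  p_2 = 0.337139
  3  |  dp/dt·Δt = +0.007417  |  p_3 = 0.344557
  4  |  dp/dt·Δt = +0.006686  |  p_4 = 0.351243
  5  |  dp/dt·Δt = +0.005994  |  p_5 = 0.357237
  6  |  dp/dt·Δt = +0.005347  |  p_6 = 0.362584
  7  |  dp/dt·Δt = +0.004748  |  p_7 = 0.367332

0.367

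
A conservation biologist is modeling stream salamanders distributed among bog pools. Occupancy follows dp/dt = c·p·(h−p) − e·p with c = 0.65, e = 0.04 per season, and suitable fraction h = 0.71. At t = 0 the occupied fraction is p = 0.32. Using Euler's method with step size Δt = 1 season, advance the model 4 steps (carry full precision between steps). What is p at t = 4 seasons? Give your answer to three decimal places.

Update rule: p ← p + [c·p·(h−p) − e·p]·Δt with Δt = 1.
p: 0.32000 → 0.38832  (Δp = +0.06832)
p: 0.38832 → 0.45398  (Δp = +0.06566)
p: 0.45398 → 0.51137  (Δp = +0.05739)
p: 0.51137 → 0.55694  (Δp = +0.04557)

0.557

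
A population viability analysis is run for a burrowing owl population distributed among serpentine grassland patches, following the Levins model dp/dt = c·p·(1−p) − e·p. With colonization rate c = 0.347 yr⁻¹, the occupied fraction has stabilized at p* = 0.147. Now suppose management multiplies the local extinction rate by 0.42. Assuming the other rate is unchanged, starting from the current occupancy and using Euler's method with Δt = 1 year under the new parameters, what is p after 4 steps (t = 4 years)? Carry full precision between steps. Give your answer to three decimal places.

0.264

Balance c(1−p*) = e gives e = 0.347×(1 − 0.14700) = 0.29599.
Starting from p₀ = 0.14700; update p ← p + (dp/dt)·Δt with the new parameters.
step 1: Δp = +0.02524, p = 0.17224
step 2: Δp = +0.02806, p = 0.20030
step 3: Δp = +0.03068, p = 0.23098
step 4: Δp = +0.03292, p = 0.26390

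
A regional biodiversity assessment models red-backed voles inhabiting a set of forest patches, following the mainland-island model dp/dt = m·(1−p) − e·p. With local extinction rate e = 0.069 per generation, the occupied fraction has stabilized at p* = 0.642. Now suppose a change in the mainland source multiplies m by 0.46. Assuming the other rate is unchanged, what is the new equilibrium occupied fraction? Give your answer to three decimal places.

Balance m(1−p*) = e·p* gives m = e·p*/(1−p*) = 0.069×0.64200/0.35800 = 0.12374.
New p* = m/(m+e) = 0.05692/(0.05692+0.06900) = 0.45203.

0.452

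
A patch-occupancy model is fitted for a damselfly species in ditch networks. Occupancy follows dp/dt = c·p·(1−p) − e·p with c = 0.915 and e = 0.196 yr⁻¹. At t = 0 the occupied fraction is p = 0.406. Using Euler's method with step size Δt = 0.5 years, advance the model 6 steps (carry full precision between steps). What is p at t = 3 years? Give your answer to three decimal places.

Update rule: p ← p + [c·p·(1−p) − e·p]·Δt with Δt = 0.5.
p: 0.40600 → 0.47654  (Δp = +0.07054)
p: 0.47654 → 0.54397  (Δp = +0.06742)
p: 0.54397 → 0.60415  (Δp = +0.06018)
p: 0.60415 → 0.65435  (Δp = +0.05021)
p: 0.65435 → 0.69370  (Δp = +0.03935)
p: 0.69370 → 0.72293  (Δp = +0.02923)

0.723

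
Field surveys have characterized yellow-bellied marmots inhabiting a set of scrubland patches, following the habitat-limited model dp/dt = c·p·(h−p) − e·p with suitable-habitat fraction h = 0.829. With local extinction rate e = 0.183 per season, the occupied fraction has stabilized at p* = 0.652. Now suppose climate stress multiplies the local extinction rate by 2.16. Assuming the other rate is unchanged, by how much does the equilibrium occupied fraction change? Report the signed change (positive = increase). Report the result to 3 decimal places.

Balance c(h−p*) = e gives c = e/(0.829 − 0.65200) = 0.183/0.17700 = 1.03390.
New p* = 0.829 − e/c = 0.829 − 0.39528/1.03390 = 0.44668.
Δp* = 0.44668 − 0.65200 = -0.20532.

-0.205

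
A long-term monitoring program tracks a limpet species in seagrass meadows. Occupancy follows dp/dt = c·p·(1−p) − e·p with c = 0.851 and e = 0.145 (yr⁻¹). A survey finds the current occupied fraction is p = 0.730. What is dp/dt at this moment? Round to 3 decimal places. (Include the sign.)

0.062

Colonization term: c·p·(1−p) = 0.851×0.730×0.2700 = 0.16773.
Extinction term: e·p = 0.10585.
dp/dt = 0.16773 − 0.10585 = 0.06188.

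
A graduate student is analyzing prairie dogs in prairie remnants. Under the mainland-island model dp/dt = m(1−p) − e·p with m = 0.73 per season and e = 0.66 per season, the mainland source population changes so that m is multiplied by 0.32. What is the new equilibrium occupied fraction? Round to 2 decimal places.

Before: p* = 0.73/(0.73+0.66) = 0.5252.
After: m = 0.2336, e = 0.66; p* = 0.2336/0.8936 = 0.2614.

0.26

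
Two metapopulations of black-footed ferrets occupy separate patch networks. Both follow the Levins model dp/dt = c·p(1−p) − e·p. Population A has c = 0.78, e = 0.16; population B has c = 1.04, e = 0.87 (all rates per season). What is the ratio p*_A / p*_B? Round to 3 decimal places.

4.863

A: p*_A = 1 − 0.16/0.78 = 0.7949.
B: p*_B = 1 − 0.87/1.04 = 0.1635.
p*_A / p*_B = 0.7949/0.1635 = 4.8627.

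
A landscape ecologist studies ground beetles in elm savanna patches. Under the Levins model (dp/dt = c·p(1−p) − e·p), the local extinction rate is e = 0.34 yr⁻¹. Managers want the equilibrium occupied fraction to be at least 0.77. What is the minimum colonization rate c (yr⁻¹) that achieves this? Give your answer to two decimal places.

1.48

p* = 1 − e/c ≥ 0.77 requires e/c ≤ 0.2300, i.e. c ≥ e/0.2300.
c_min = 0.34/0.2300 = 1.4783.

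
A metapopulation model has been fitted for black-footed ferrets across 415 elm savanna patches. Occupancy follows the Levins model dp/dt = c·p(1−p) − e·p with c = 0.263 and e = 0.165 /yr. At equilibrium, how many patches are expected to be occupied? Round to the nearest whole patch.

p* = 1 − e/c = 1 − 0.165/0.263 = 0.3726.
Expected occupied patches = N × p* = 415 × 0.3726 = 154.64 ≈ 155.

155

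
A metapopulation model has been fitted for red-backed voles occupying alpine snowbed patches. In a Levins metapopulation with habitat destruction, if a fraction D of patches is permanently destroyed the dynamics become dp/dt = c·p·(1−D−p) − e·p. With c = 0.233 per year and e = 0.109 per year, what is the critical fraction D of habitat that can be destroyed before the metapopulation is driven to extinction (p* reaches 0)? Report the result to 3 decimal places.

0.532

The nontrivial equilibrium is p* = (1−D) − e/c; extinction occurs when this hits zero.
So D_crit = 1 − e/c = 1 − 0.109/0.233 = 1 − 0.4678 = 0.5322.
This equals the undisturbed p*, a classic result of Lande's extension.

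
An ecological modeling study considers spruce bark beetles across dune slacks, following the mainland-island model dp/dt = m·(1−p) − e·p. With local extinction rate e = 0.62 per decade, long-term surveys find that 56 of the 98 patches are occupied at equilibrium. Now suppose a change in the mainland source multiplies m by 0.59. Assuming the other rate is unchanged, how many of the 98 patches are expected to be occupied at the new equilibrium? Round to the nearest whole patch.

43

Observed p* = 56/98 = 0.57143.
Balance m(1−p*) = e·p* gives m = e·p*/(1−p*) = 0.62×0.57143/0.42857 = 0.82667.
New p* = m/(m+e) = 0.48774/(0.48774+0.62000) = 0.44030.
Expected occupied = 98 × 0.44030 = 43.15 ≈ 43.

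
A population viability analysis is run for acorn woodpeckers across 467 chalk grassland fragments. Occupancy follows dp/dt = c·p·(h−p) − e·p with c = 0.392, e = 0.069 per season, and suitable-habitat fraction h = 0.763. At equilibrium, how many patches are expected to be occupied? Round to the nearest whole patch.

p* = h − e/c = 0.763 − 0.1760 = 0.5870.
Expected occupied patches = N × p* = 467 × 0.5870 = 274.12 ≈ 274.

274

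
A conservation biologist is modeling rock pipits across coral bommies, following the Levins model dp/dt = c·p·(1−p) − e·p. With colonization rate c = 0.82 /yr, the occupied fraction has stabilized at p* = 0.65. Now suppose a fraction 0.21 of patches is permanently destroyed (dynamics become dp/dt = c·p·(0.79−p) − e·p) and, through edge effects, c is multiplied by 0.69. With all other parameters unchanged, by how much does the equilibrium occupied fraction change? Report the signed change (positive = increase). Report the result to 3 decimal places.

Balance c(1−p*) = e gives e = 0.82×(1 − 0.65000) = 0.28700.
New p* = 0.79 − e/c = 0.79 − 0.28700/0.56580 = 0.28275.
Δp* = 0.28275 − 0.65000 = -0.36725.

-0.367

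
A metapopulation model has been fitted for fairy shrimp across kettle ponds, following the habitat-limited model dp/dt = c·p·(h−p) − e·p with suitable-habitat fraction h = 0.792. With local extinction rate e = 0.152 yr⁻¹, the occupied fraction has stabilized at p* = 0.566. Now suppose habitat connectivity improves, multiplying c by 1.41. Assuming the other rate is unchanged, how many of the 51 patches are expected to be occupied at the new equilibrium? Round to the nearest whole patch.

32

Balance c(h−p*) = e gives c = e/(0.792 − 0.56600) = 0.152/0.22600 = 0.67257.
New p* = 0.792 − e/c = 0.792 − 0.15200/0.94832 = 0.63172.
Expected occupied = 51 × 0.63172 = 32.22 ≈ 32.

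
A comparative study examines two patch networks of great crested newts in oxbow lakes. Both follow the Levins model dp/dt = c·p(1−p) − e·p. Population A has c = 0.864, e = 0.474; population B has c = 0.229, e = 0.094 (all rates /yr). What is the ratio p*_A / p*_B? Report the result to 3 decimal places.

0.766

A: p*_A = 1 − 0.474/0.864 = 0.4514.
B: p*_B = 1 − 0.094/0.229 = 0.5895.
p*_A / p*_B = 0.4514/0.5895 = 0.7657.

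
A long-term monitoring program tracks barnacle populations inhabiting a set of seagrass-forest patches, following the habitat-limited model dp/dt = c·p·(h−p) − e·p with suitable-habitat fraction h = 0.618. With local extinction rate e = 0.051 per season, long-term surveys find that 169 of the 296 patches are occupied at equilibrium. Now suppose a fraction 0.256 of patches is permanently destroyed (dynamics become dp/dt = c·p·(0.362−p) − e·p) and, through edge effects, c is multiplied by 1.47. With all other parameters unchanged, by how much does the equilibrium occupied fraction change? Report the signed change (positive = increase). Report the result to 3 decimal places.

Observed p* = 169/296 = 0.57095.
Balance c(h−p*) = e gives c = e/(0.618 − 0.57095) = 0.051/0.04705 = 1.08395.
New p* = 0.362 − e/c = 0.362 − 0.05100/1.59341 = 0.32999.
Δp* = 0.32999 − 0.57095 = -0.24096.

-0.241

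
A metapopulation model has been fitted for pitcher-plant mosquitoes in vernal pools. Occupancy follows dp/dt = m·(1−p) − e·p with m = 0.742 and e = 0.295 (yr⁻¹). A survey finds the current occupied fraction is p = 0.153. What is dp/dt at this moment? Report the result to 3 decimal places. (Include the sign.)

0.583

Colonization term: m·(1−p) = 0.742×0.8470 = 0.62847.
Extinction term: e·p = 0.04513.
dp/dt = 0.62847 − 0.04513 = 0.58334.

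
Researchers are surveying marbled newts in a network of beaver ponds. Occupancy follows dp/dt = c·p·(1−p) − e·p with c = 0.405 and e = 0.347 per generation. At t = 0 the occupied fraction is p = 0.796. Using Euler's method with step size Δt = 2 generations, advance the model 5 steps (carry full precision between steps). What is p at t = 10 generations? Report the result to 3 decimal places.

Update rule: p ← p + [c·p·(1−p) − e·p]·Δt with Δt = 2.
  1  |  dp/dt·Δt = -0.420893  |  p_1 = 0.375107
  2  |  dp/dt·Δt = -0.070459  |  p_2 = 0.304648
  3  |  dp/dt·Δt = -0.039837  |  p_3 = 0.264811
  4  |  dp/dt·Δt = -0.026083  |  p_4 = 0.238728
  5  |  dp/dt·Δt = -0.018470  |  p_5 = 0.220258

0.220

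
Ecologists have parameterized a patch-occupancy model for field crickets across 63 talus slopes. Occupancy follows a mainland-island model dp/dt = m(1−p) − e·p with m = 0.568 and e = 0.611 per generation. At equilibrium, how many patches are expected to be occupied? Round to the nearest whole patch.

30

p* = m/(m+e) = 0.568/1.1790 = 0.4818.
Expected occupied patches = N × p* = 63 × 0.4818 = 30.35 ≈ 30.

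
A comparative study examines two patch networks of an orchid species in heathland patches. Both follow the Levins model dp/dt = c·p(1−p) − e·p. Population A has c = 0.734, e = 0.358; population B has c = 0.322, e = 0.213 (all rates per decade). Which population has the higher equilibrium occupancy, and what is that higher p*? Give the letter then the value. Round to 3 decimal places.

A, 0.512

A: p*_A = 1 − 0.358/0.734 = 0.5123.
B: p*_B = 1 − 0.213/0.322 = 0.3385.
A is higher at 0.5123.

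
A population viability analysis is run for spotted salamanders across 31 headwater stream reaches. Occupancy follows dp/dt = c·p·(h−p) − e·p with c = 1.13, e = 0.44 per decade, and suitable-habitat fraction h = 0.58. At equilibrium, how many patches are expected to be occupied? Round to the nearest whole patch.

6

p* = h − e/c = 0.58 − 0.3894 = 0.1906.
Expected occupied patches = N × p* = 31 × 0.1906 = 5.91 ≈ 6.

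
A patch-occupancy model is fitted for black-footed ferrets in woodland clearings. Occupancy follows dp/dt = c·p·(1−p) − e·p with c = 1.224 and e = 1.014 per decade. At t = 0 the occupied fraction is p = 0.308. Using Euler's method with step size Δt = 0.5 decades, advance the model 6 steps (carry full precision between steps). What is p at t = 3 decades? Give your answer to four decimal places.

Update rule: p ← p + [c·p·(1−p) − e·p]·Δt with Δt = 0.5.
  1  |  dp/dt·Δt = -0.025717  |  p_1 = 0.282283
  2  |  dp/dt·Δt = -0.019127  |  p_2 = 0.263156
  3  |  dp/dt·Δt = -0.014750  |  p_3 = 0.248406
  4  |  dp/dt·Δt = -0.011681  |  p_4 = 0.236725
  5  |  dp/dt·Δt = -0.009440  |  p_5 = 0.227285
  6  |  dp/dt·Δt = -0.007750  |  p_6 = 0.219535

0.2195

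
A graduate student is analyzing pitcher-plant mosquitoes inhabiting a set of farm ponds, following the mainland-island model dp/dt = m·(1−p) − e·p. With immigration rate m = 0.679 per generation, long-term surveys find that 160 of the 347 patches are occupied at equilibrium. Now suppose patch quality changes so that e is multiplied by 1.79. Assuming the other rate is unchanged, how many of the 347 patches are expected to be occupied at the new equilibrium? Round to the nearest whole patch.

112

Observed p* = 160/347 = 0.46110.
Balance m(1−p*) = e·p* gives e = m(1−p*)/p* = 0.679×0.53890/0.46110 = 0.79357.
New p* = m/(m+e) = 0.67900/(0.67900+1.42049) = 0.32341.
Expected occupied = 347 × 0.32341 = 112.22 ≈ 112.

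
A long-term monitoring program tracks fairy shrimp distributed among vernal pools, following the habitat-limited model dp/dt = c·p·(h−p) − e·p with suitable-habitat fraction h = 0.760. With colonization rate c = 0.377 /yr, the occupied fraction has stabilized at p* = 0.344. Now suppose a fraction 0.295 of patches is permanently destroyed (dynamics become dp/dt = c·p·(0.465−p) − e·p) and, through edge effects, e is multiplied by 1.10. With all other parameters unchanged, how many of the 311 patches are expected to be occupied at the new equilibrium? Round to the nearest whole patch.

Balance c(h−p*) = e gives e = 0.377×(0.76 − 0.34400) = 0.15683.
New p* = 0.465 − e/c = 0.465 − 0.17251/0.37700 = 0.00741.
Expected occupied = 311 × 0.00741 = 2.30 ≈ 2.

2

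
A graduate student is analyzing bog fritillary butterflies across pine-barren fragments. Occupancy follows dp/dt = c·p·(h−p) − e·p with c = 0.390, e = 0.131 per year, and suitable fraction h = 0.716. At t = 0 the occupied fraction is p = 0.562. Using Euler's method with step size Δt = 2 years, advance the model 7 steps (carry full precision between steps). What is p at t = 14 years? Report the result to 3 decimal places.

0.389

Update rule: p ← p + [c·p·(h−p) − e·p]·Δt with Δt = 2.
step 1: Δp = -0.07974, p = 0.48226
step 2: Δp = -0.03843, p = 0.44383
step 3: Δp = -0.02206, p = 0.42177
step 4: Δp = -0.01371, p = 0.40806
step 5: Δp = -0.00890, p = 0.39916
step 6: Δp = -0.00593, p = 0.39323
step 7: Δp = -0.00403, p = 0.38920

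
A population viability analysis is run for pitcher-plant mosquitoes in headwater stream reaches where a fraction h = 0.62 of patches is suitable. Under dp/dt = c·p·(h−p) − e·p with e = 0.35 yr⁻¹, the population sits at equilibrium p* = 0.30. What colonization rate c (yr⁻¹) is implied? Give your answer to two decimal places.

1.09

At equilibrium c(h−p*) = e, so c = e/(h−p*).
c = 0.35/(0.62 − 0.30) = 0.35/0.3200 = 1.0938.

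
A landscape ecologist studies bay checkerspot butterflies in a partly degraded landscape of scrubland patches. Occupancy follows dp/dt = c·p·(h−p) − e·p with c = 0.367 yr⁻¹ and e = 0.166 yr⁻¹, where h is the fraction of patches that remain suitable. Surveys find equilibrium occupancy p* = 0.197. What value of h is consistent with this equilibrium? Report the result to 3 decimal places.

At equilibrium c(h−p*) = e, so h = p* + e/c.
h = 0.197 + 0.166/0.367 = 0.197 + 0.4523 = 0.6493.

0.649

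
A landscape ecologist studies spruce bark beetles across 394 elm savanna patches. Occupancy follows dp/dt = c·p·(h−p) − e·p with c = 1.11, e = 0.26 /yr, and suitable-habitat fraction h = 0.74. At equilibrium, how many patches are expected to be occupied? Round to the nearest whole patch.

199

p* = h − e/c = 0.74 − 0.2342 = 0.5058.
Expected occupied patches = N × p* = 394 × 0.5058 = 199.27 ≈ 199.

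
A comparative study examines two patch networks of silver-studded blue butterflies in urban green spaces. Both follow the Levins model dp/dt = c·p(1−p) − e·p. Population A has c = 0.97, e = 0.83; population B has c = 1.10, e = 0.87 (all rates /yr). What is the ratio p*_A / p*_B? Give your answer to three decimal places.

0.690

A: p*_A = 1 − 0.83/0.97 = 0.1443.
B: p*_B = 1 − 0.87/1.10 = 0.2091.
p*_A / p*_B = 0.1443/0.2091 = 0.6903.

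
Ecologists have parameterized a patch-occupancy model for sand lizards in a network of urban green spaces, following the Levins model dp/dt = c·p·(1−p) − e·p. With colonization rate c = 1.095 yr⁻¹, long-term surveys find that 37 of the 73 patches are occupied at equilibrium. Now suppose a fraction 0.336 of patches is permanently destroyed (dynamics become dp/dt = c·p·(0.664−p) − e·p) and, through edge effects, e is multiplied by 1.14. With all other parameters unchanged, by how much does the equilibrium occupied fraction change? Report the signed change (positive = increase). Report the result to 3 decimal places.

Observed p* = 37/73 = 0.50685.
Balance c(1−p*) = e gives e = 1.095×(1 − 0.50685) = 0.54000.
New p* = 0.664 − e/c = 0.664 − 0.61560/1.09500 = 0.10181.
Δp* = 0.10181 − 0.50685 = -0.40504.

-0.405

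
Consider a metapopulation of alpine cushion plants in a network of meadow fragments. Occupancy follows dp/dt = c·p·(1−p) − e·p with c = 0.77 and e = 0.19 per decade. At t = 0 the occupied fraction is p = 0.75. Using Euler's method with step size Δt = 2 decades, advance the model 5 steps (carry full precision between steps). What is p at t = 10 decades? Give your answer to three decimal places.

0.753

Update rule: p ← p + [c·p·(1−p) − e·p]·Δt with Δt = 2.
t = 2: p = 0.75000 + (+0.00375) = 0.75375
t = 4: p = 0.75375 + (-0.00058) = 0.75317
t = 6: p = 0.75317 + (+0.00009) = 0.75326
t = 8: p = 0.75326 + (-0.00002) = 0.75324
t = 10: p = 0.75324 + (+0.00000) = 0.75325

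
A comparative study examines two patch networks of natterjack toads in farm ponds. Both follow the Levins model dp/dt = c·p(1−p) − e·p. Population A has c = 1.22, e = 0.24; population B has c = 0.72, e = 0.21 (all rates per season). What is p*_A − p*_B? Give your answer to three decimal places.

A: p*_A = 1 − 0.24/1.22 = 0.8033.
B: p*_B = 1 − 0.21/0.72 = 0.7083.
p*_A − p*_B = 0.8033 − 0.7083 = 0.0949.

0.095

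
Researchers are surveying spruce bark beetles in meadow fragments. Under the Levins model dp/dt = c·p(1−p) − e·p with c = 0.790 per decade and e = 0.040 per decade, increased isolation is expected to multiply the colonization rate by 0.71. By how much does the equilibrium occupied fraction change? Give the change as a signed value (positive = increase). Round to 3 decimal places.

-0.021

Before: p* = 1 − 0.040/0.790 = 0.9494.
After the change, c = 0.5609, e = 0.04, so p* = 1 − 0.04/0.5609 = 0.9287.
Δp* = 0.9287 − 0.9494 = -0.0207.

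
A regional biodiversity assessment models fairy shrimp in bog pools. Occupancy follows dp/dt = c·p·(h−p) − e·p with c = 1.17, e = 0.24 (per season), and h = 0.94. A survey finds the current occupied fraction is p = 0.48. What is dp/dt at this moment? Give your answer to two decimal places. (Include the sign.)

Colonization term: c·p·(h−p) = 1.17×0.48×0.4600 = 0.25834.
Extinction term: e·p = 0.11520.
dp/dt = 0.25834 − 0.11520 = 0.14314.

0.14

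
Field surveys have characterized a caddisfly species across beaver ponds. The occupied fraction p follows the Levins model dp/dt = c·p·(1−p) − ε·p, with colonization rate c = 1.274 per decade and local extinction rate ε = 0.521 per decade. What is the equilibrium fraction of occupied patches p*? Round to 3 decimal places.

At equilibrium, colonization balances extinction: c·p*·(1−p*) = ε·p*.
So p* = 1 − ε/c = 1 − 0.521/1.274 = 1 − 0.4089 = 0.5911.

0.591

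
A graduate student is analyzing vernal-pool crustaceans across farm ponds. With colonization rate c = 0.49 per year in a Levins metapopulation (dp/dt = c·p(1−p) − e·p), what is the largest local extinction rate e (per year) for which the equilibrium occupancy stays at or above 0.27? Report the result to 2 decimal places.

0.36

1 − e/c ≥ 0.27 ⇒ e ≤ c(1 − 0.27) = 0.49 × 0.7300.
e_max = 0.3577.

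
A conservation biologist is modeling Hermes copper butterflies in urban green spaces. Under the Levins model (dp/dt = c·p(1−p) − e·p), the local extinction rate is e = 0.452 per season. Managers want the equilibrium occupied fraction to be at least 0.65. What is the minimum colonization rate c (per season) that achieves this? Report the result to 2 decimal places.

p* = 1 − e/c ≥ 0.65 requires e/c ≤ 0.3500, i.e. c ≥ e/0.3500.
c_min = 0.452/0.3500 = 1.2914.

1.29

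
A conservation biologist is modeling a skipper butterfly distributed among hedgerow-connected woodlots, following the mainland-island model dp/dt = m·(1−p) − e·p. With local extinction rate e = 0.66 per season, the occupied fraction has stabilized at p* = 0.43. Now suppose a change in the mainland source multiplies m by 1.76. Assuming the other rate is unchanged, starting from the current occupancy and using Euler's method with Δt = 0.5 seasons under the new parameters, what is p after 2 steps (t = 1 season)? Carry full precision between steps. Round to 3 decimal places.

Balance m(1−p*) = e·p* gives m = e·p*/(1−p*) = 0.66×0.43000/0.57000 = 0.49789.
Starting from p₀ = 0.43000; update p ← p + (dp/dt)·Δt with the new parameters.
  1  |  dp/dt·Δt = +0.107844  |  p_1 = 0.537844
  2  |  dp/dt·Δt = +0.025004  |  p_2 = 0.562848

0.563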